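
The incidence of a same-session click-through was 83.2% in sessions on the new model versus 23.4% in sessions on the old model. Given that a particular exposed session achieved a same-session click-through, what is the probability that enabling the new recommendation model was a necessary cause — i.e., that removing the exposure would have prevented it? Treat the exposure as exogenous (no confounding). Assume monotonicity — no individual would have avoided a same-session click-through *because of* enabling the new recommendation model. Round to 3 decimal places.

p₁ = 0.832, p₀ = 0.234.
Under exogeneity and monotonicity, PN = (p₁ − p₀) / p₁.
PN = (0.832 − 0.234) / 0.832 = 0.598 / 0.832 ≈ 0.7188

PN ≈ 0.719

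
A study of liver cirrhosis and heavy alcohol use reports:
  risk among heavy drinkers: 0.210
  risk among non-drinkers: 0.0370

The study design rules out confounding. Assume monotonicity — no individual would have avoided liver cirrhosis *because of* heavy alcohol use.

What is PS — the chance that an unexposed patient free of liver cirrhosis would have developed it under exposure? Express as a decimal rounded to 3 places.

Let p₁ = 0.21, p₀ = 0.037.
Under exogeneity and monotonicity, PS = (p₁ − p₀) / (1 − p₀).
PS = (0.21 − 0.037) / (1 − 0.037) = 0.173 / 0.963 ≈ 0.1796

PS ≈ 0.180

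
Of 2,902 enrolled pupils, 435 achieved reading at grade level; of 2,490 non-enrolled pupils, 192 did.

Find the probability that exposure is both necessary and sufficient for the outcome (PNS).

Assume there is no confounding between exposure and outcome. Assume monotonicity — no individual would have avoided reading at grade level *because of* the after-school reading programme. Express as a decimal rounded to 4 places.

p₁ = P(outcome | exposed) = 435/2902 = 0.1499
p₀ = P(outcome | unexposed) = 192/2490 = 0.077108
Under exogeneity and monotonicity, PNS = p₁ − p₀.
PNS = 0.1499 − 0.077108 = 0.072788

PNS ≈ 0.0728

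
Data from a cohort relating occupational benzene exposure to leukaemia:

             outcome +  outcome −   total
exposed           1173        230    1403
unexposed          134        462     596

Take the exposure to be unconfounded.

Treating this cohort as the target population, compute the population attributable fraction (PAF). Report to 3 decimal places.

p₁ = P(outcome | exposed) = 1173/1403 = 0.83607
p₀ = P(outcome | unexposed) = 134/596 = 0.22483
Exposure prevalence π = 1403/1999 = 0.70185; overall risk P(Y=1) = 0.65383.
Under exogeneity, PAF = [P(Y=1) − p₀]/P(Y=1).
PAF = (0.65383 − 0.22483) / 0.65383 ≈ 0.6561

PAF ≈ 0.656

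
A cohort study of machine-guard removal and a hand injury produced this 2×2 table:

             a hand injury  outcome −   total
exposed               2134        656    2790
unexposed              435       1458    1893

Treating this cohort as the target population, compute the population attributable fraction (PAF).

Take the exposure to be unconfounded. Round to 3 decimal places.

PAF ≈ 0.581

p₁ = P(outcome | exposed) = 2134/2790 = 0.76487
p₀ = P(outcome | unexposed) = 435/1893 = 0.22979
Exposure prevalence π = 2790/4683 = 0.59577; overall risk P(Y=1) = 0.54858.
Under exogeneity, PAF = [P(Y=1) − p₀]/P(Y=1).
PAF = (0.54858 − 0.22979) / 0.54858 ≈ 0.5811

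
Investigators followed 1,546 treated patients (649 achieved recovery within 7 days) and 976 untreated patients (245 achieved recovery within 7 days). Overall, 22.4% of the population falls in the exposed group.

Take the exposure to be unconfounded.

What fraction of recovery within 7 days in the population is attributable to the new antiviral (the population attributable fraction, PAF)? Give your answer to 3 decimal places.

PAF ≈ 0.131

p₁ = P(outcome | exposed) = 649/1546 = 0.41979
p₀ = P(outcome | unexposed) = 245/976 = 0.25102
Overall risk P(Y=1) = π·p₁ + (1−π)·p₀ = 0.224×0.41979 + 0.776×0.25102 = 0.28883.
Under exogeneity, PAF = [P(Y=1) − p₀] / P(Y=1).
PAF = (0.28883 − 0.25102) / 0.28883 ≈ 0.1309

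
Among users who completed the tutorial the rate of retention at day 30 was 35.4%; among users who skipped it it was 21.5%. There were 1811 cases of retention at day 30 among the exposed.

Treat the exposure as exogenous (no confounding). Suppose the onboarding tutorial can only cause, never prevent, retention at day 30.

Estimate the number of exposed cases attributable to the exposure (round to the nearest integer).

about 711 cases

p₁ = 0.354, p₀ = 0.215.
PN = (p₁ − p₀)/p₁ = (0.354 − 0.215) / 0.354 ≈ 0.39266.
Attributable cases ≈ PN × (exposed cases) = 0.39266 × 1811 ≈ 711.10.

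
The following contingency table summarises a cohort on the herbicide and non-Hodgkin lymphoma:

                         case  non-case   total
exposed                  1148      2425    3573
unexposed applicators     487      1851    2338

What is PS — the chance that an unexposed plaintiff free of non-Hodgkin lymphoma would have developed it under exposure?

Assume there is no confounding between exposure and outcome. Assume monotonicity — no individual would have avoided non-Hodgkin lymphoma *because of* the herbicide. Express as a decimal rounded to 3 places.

PS ≈ 0.143

p₁ = P(outcome | exposed) = 1148/3573 = 0.3213
p₀ = P(outcome | unexposed) = 487/2338 = 0.2083
Under exogeneity and monotonicity, PS = (p₁ − p₀) / (1 − p₀).
PS = (0.3213 − 0.2083) / (1 − 0.2083) = 0.113 / 0.7917 ≈ 0.1427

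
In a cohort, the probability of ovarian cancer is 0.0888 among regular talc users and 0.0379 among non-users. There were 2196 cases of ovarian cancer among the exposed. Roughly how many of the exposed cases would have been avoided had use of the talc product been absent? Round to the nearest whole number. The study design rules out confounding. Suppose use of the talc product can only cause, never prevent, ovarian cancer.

about 1259 cases

Let p₁ = 0.0888, p₀ = 0.0379.
PN = (p₁ − p₀)/p₁ = (0.0888 − 0.0379) / 0.0888 ≈ 0.57320.
Attributable cases ≈ PN × (exposed cases) = 0.57320 × 2196 ≈ 1258.74.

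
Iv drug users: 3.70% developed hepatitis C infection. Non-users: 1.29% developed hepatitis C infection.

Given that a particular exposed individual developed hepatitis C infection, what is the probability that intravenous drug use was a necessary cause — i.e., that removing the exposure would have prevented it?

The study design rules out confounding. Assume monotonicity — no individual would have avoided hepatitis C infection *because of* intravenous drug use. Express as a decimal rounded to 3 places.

p₁ = 0.037, p₀ = 0.0129.
Under exogeneity and monotonicity, PN = (p₁ − p₀) / p₁.
PN = (0.037 − 0.0129) / 0.037 = 0.0241 / 0.037 ≈ 0.6514

PN ≈ 0.651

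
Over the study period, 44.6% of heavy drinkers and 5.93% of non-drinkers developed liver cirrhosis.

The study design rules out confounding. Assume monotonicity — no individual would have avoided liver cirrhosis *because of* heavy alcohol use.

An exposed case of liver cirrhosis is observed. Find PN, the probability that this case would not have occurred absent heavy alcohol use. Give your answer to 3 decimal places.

PN ≈ 0.867

p₁ = 0.446, p₀ = 0.0593.
Under exogeneity and monotonicity, PN = (p₁ − p₀) / p₁.
PN = (0.446 − 0.0593) / 0.446 = 0.3867 / 0.446 ≈ 0.8670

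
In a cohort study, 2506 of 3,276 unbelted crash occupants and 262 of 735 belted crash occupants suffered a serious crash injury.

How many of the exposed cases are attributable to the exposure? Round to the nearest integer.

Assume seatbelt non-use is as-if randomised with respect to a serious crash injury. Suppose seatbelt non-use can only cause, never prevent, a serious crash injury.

about 1338 cases

p₁ = P(outcome | exposed) = 2506/3276 = 0.76496
p₀ = P(outcome | unexposed) = 262/735 = 0.35646
PN = (p₁ − p₀)/p₁ = (0.76496 − 0.35646) / 0.76496 ≈ 0.53401.
Attributable cases ≈ PN × (exposed cases) = 0.53401 × 2506 ≈ 1338.23.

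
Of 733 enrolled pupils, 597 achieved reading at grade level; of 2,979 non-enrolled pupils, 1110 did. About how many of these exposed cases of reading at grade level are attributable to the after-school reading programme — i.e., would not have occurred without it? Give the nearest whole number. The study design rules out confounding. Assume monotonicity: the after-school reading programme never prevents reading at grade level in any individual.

about 324 cases

p₁ = P(outcome | exposed) = 597/733 = 0.81446
p₀ = P(outcome | unexposed) = 1110/2979 = 0.37261
PN = (p₁ − p₀)/p₁ = (0.81446 − 0.37261) / 0.81446 ≈ 0.54251.
Attributable cases ≈ PN × (exposed cases) = 0.54251 × 597 ≈ 323.88.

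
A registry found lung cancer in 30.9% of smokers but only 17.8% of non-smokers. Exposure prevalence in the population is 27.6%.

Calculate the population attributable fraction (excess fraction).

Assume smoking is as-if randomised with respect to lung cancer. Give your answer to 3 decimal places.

p₁ = 0.309, p₀ = 0.178.
Overall risk P(Y=1) = π·p₁ + (1−π)·p₀ = 0.276×0.309 + 0.724×0.178 = 0.21416.
Under exogeneity, PAF = [P(Y=1) − p₀] / P(Y=1).
PAF = (0.21416 − 0.178) / 0.21416 ≈ 0.1688

PAF ≈ 0.169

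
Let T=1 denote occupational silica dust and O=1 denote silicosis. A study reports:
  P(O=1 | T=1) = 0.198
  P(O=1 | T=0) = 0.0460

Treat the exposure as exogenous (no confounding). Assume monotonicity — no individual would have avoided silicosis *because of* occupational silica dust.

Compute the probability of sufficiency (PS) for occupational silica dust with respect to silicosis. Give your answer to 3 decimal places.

Let p₁ = 0.198, p₀ = 0.046.
Under exogeneity and monotonicity, PS = (p₁ − p₀) / (1 − p₀).
PS = (0.198 − 0.046) / (1 − 0.046) = 0.152 / 0.954 ≈ 0.1593

PS ≈ 0.159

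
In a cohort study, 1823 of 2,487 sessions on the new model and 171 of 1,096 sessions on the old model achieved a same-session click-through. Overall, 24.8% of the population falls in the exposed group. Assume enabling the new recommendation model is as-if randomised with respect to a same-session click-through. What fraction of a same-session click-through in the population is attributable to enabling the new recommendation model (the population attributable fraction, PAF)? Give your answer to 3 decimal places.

PAF ≈ 0.478

p₁ = P(outcome | exposed) = 1823/2487 = 0.73301
p₀ = P(outcome | unexposed) = 171/1096 = 0.15602
Overall risk P(Y=1) = π·p₁ + (1−π)·p₀ = 0.248×0.73301 + 0.752×0.15602 = 0.29912.
Under exogeneity, PAF = [P(Y=1) − p₀] / P(Y=1).
PAF = (0.29912 − 0.15602) / 0.29912 ≈ 0.4784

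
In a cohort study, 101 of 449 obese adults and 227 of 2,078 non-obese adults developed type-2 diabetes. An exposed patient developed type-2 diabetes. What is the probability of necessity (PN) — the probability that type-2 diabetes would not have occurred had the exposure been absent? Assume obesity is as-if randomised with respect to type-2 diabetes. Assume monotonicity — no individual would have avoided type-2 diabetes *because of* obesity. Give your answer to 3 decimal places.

p₁ = P(outcome | exposed) = 101/449 = 0.22494
p₀ = P(outcome | unexposed) = 227/2078 = 0.10924
Under exogeneity and monotonicity, PN = (p₁ − p₀) / p₁.
PN = (0.22494 − 0.10924) / 0.22494 = 0.1157 / 0.22494 ≈ 0.5144

PN ≈ 0.514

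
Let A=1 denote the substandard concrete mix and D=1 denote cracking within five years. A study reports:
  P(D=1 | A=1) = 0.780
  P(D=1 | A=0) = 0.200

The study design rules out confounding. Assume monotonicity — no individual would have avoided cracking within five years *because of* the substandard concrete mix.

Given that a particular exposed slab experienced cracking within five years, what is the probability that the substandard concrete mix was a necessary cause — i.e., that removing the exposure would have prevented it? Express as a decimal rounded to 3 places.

Let p₁ = 0.78, p₀ = 0.2.
Under exogeneity and monotonicity, PN = (p₁ − p₀) / p₁.
PN = (0.78 − 0.2) / 0.78 = 0.58 / 0.78 ≈ 0.7436

PN ≈ 0.744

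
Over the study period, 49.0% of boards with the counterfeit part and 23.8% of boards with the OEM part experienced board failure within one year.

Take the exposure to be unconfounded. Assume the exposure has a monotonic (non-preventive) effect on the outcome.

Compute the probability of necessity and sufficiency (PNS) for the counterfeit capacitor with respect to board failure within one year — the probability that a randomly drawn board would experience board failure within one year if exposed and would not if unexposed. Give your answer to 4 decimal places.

PNS ≈ 0.2520

p₁ = 0.49, p₀ = 0.238.
Under exogeneity and monotonicity, PNS = p₁ − p₀.
PNS = 0.49 − 0.238 = 0.252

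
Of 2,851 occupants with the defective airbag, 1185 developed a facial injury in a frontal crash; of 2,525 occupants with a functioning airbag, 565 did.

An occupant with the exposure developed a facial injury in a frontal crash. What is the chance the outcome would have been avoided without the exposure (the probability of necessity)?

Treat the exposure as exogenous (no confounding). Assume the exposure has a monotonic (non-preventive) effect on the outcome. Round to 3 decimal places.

PN ≈ 0.462

p₁ = P(outcome | exposed) = 1185/2851 = 0.41564
p₀ = P(outcome | unexposed) = 565/2525 = 0.22376
Under exogeneity and monotonicity, PN = (p₁ − p₀) / p₁.
PN = (0.41564 − 0.22376) / 0.41564 = 0.19188 / 0.41564 ≈ 0.4616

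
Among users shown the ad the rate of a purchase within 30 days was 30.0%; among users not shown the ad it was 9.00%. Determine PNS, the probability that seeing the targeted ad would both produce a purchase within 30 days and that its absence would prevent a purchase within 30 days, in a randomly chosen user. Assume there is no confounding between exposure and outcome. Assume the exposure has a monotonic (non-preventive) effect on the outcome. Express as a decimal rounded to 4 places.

p₁ = 0.3, p₀ = 0.09.
Under exogeneity and monotonicity, PNS = p₁ − p₀.
PNS = 0.3 − 0.09 = 0.21

PNS ≈ 0.2100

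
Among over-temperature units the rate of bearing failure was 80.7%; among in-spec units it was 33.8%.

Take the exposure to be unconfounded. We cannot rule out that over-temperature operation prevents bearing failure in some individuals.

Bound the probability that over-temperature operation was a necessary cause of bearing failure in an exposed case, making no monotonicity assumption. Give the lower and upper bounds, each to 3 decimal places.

p₁ = 0.807, p₀ = 0.338.
Under exogeneity alone the bounds on PN are max{0,(p₁−p₀)/p₁} ≤ PN ≤ min{1,(1−p₀)/p₁}.
  lower = (p₁ − p₀)/p₁ = 0.469 / 0.807 ≈ 0.5812
  upper = min{1, (1 − p₀)/p₁} = 0.662 / 0.807 ≈ 0.8203

0.581 ≤ PN ≤ 0.820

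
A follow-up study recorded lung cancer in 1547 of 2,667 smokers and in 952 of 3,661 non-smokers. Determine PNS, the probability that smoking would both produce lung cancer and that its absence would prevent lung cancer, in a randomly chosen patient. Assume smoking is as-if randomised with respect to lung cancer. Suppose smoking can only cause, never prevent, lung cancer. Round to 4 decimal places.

PNS ≈ 0.3200

p₁ = P(outcome | exposed) = 1547/2667 = 0.58005
p₀ = P(outcome | unexposed) = 952/3661 = 0.26004
Under exogeneity and monotonicity, PNS = p₁ − p₀.
PNS = 0.58005 − 0.26004 = 0.32001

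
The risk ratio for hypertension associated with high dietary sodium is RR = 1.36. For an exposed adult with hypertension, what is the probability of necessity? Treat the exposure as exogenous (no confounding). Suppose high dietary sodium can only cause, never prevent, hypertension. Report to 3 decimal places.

Under exogeneity and monotonicity, PN = (RR − 1) / RR = 1 − 1/RR.
PN = (1.36 − 1) / 1.36 = 0.36 / 1.36 ≈ 0.2647

PN ≈ 0.265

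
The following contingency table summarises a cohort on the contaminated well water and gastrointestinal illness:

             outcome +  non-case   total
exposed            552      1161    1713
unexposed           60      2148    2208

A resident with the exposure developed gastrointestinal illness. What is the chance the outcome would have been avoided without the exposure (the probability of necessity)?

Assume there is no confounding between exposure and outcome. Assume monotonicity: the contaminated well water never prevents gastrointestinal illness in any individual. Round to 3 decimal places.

PN ≈ 0.916

p₁ = P(outcome | exposed) = 552/1713 = 0.32224
p₀ = P(outcome | unexposed) = 60/2208 = 0.027174
Under exogeneity and monotonicity, PN = (p₁ − p₀)/p₁.
PN = (0.32224 − 0.027174) / 0.32224 ≈ 0.9157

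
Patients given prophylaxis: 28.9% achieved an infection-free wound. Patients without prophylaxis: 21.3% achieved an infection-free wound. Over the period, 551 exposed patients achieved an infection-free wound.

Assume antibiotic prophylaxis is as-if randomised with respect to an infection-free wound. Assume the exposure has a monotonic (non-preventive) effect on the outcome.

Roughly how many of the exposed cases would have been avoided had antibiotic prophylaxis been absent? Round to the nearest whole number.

p₁ = 0.289, p₀ = 0.213.
PN = (p₁ − p₀)/p₁ = (0.289 − 0.213) / 0.289 ≈ 0.26298.
Attributable cases ≈ PN × (exposed cases) = 0.26298 × 551 ≈ 144.90.

about 145 cases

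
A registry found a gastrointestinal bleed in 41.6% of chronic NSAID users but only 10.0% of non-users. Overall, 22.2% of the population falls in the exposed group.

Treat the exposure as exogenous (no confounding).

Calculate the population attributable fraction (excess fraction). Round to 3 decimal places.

p₁ = 0.416, p₀ = 0.1.
Overall risk P(Y=1) = π·p₁ + (1−π)·p₀ = 0.222×0.416 + 0.778×0.1 = 0.17015.
Under exogeneity, PAF = [P(Y=1) − p₀] / P(Y=1).
PAF = (0.17015 − 0.1) / 0.17015 ≈ 0.4123

PAF ≈ 0.412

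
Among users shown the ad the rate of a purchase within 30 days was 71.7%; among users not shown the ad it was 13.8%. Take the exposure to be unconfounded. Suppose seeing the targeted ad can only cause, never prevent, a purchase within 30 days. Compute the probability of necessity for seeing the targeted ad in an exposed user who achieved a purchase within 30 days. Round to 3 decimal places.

p₁ = 0.717, p₀ = 0.138.
Under exogeneity and monotonicity, PN = (p₁ − p₀) / p₁.
PN = (0.717 − 0.138) / 0.717 = 0.579 / 0.717 ≈ 0.8075

PN ≈ 0.808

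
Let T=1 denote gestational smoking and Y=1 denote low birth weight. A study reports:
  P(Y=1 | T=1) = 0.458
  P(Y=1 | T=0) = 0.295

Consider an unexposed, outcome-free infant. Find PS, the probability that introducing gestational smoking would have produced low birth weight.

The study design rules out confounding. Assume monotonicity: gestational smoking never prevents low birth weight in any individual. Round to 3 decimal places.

PS ≈ 0.231

Let p₁ = 0.458, p₀ = 0.295.
Under exogeneity and monotonicity, PS = (p₁ − p₀) / (1 − p₀).
PS = (0.458 − 0.295) / (1 − 0.295) = 0.163 / 0.705 ≈ 0.2312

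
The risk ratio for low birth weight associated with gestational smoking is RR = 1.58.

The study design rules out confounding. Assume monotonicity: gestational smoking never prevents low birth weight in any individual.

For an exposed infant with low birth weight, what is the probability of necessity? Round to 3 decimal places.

PN ≈ 0.367

Under exogeneity and monotonicity, PN = (RR − 1) / RR = 1 − 1/RR.
PN = (1.58 − 1) / 1.58 = 0.58 / 1.58 ≈ 0.3671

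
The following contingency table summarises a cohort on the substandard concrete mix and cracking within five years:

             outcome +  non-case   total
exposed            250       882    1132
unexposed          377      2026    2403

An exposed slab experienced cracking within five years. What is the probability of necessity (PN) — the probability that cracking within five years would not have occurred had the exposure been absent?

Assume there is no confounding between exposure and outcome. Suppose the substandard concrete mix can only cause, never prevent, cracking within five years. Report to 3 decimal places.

PN ≈ 0.290

p₁ = P(outcome | exposed) = 250/1132 = 0.22085
p₀ = P(outcome | unexposed) = 377/2403 = 0.15689
Under exogeneity and monotonicity, PN = (p₁ − p₀)/p₁.
PN = (0.22085 − 0.15689) / 0.22085 ≈ 0.2896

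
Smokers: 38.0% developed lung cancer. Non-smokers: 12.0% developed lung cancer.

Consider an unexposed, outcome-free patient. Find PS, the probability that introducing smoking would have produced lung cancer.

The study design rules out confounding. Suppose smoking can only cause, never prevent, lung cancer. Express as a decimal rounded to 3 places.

p₁ = 0.38, p₀ = 0.12.
Under exogeneity and monotonicity, PS = (p₁ − p₀) / (1 − p₀).
PS = (0.38 − 0.12) / (1 − 0.12) = 0.26 / 0.88 ≈ 0.2955

PS ≈ 0.295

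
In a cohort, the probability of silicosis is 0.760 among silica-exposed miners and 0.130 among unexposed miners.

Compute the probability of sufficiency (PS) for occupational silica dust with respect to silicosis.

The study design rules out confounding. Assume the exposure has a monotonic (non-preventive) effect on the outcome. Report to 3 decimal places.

PS ≈ 0.724

Let p₁ = 0.76, p₀ = 0.13.
Under exogeneity and monotonicity, PS = (p₁ − p₀) / (1 − p₀).
PS = (0.76 − 0.13) / (1 − 0.13) = 0.63 / 0.87 ≈ 0.7241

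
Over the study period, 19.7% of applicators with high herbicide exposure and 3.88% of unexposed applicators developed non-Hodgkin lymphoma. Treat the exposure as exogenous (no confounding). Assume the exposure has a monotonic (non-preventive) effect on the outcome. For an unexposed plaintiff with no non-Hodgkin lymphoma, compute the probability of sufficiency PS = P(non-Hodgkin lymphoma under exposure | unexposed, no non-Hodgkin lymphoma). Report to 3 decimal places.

p₁ = 0.197, p₀ = 0.0388.
Under exogeneity and monotonicity, PS = (p₁ − p₀) / (1 − p₀).
PS = (0.197 − 0.0388) / (1 − 0.0388) = 0.1582 / 0.9612 ≈ 0.1646

PS ≈ 0.165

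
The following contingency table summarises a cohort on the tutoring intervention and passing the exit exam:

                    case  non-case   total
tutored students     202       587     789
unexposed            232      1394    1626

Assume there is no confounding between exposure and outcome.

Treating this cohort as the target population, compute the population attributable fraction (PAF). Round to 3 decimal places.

PAF ≈ 0.206

p₁ = P(outcome | exposed) = 202/789 = 0.25602
p₀ = P(outcome | unexposed) = 232/1626 = 0.14268
Exposure prevalence π = 789/2415 = 0.32671; overall risk P(Y=1) = 0.17971.
Under exogeneity, PAF = [P(Y=1) − p₀]/P(Y=1).
PAF = (0.17971 − 0.14268) / 0.17971 ≈ 0.2060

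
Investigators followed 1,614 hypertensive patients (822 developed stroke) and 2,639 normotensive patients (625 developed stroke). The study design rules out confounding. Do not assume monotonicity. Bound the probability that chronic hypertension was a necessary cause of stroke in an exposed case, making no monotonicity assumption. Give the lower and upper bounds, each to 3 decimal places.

p₁ = P(outcome | exposed) = 822/1614 = 0.50929
p₀ = P(outcome | unexposed) = 625/2639 = 0.23683
Under exogeneity alone the bounds on PN are max{0,(p₁−p₀)/p₁} ≤ PN ≤ min{1,(1−p₀)/p₁}.
  lower = (p₁ − p₀)/p₁ = 0.27246 / 0.50929 ≈ 0.5350
  upper = min{1, (1 − p₀)/p₁} = 0.76317 / 0.50929 ≈ 1.4985 → capped at 1

0.535 ≤ PN ≤ 1.000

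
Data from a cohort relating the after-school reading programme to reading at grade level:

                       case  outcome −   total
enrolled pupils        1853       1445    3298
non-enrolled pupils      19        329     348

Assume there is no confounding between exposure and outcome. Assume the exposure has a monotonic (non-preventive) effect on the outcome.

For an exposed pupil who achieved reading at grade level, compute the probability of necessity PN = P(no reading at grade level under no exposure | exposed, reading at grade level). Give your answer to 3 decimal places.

p₁ = P(outcome | exposed) = 1853/3298 = 0.56186
p₀ = P(outcome | unexposed) = 19/348 = 0.054598
Under exogeneity and monotonicity, PN = (p₁ − p₀)/p₁.
PN = (0.56186 − 0.054598) / 0.56186 ≈ 0.9028

PN ≈ 0.903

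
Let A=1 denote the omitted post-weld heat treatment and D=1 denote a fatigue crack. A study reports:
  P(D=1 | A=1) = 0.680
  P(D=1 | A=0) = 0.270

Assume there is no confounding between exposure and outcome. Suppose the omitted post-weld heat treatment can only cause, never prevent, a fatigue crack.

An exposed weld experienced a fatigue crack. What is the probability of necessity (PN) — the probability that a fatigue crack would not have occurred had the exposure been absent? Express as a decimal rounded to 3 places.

Let p₁ = 0.68, p₀ = 0.27.
Under exogeneity and monotonicity, PN = (p₁ − p₀) / p₁.
PN = (0.68 − 0.27) / 0.68 = 0.41 / 0.68 ≈ 0.6029

PN ≈ 0.603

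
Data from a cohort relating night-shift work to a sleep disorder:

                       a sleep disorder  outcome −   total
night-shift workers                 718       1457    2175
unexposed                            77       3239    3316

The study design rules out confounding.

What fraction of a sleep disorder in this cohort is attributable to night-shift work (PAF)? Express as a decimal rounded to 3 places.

PAF ≈ 0.840

p₁ = P(outcome | exposed) = 718/2175 = 0.33011
p₀ = P(outcome | unexposed) = 77/3316 = 0.023221
Exposure prevalence π = 2175/5491 = 0.3961; overall risk P(Y=1) = 0.14478.
Under exogeneity, PAF = [P(Y=1) − p₀]/P(Y=1).
PAF = (0.14478 − 0.023221) / 0.14478 ≈ 0.8396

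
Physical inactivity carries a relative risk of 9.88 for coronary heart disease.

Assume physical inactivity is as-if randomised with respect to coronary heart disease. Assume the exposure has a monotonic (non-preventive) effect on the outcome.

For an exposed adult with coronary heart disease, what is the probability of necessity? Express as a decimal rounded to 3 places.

PN ≈ 0.899

Under exogeneity and monotonicity, PN = (RR − 1) / RR = 1 − 1/RR.
PN = (9.88 − 1) / 9.88 = 8.88 / 9.88 ≈ 0.8988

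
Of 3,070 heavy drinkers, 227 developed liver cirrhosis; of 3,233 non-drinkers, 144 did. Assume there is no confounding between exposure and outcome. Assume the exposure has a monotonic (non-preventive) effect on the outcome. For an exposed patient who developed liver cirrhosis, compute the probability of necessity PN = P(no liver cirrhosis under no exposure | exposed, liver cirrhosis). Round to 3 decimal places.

PN ≈ 0.398

p₁ = P(outcome | exposed) = 227/3070 = 0.073941
p₀ = P(outcome | unexposed) = 144/3233 = 0.044541
Under exogeneity and monotonicity, PN = (p₁ − p₀) / p₁.
PN = (0.073941 − 0.044541) / 0.073941 = 0.029401 / 0.073941 ≈ 0.3976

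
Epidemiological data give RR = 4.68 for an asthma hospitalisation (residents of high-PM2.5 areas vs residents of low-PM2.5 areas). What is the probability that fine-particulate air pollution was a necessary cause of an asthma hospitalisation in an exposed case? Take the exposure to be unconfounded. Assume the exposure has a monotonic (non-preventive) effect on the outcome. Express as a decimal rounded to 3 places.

Under exogeneity and monotonicity, PN = (RR − 1) / RR = 1 − 1/RR.
PN = (4.68 − 1) / 4.68 = 3.68 / 4.68 ≈ 0.7863

PN ≈ 0.786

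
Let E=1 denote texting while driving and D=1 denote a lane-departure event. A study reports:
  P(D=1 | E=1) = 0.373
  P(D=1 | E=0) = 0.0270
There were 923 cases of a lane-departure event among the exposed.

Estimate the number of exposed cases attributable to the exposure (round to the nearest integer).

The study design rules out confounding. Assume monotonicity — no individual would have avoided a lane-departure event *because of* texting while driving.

about 856 cases

Let p₁ = 0.373, p₀ = 0.027.
PN = (p₁ − p₀)/p₁ = (0.373 − 0.027) / 0.373 ≈ 0.92761.
Attributable cases ≈ PN × (exposed cases) = 0.92761 × 923 ≈ 856.19.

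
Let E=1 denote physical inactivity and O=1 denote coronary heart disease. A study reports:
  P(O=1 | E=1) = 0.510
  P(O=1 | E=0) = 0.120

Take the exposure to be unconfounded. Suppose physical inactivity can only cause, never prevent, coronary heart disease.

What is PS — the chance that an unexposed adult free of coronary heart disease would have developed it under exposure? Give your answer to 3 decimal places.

PS ≈ 0.443

Let p₁ = 0.51, p₀ = 0.12.
Under exogeneity and monotonicity, PS = (p₁ − p₀) / (1 − p₀).
PS = (0.51 − 0.12) / (1 − 0.12) = 0.39 / 0.88 ≈ 0.4432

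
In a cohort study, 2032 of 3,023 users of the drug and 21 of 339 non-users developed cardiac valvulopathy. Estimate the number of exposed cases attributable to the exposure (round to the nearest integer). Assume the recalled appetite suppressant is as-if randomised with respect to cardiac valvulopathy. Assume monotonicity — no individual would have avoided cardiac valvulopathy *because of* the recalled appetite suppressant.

about 1845 cases

p₁ = P(outcome | exposed) = 2032/3023 = 0.67218
p₀ = P(outcome | unexposed) = 21/339 = 0.061947
PN = (p₁ − p₀)/p₁ = (0.67218 − 0.061947) / 0.67218 ≈ 0.90784.
Attributable cases ≈ PN × (exposed cases) = 0.90784 × 2032 ≈ 1844.73.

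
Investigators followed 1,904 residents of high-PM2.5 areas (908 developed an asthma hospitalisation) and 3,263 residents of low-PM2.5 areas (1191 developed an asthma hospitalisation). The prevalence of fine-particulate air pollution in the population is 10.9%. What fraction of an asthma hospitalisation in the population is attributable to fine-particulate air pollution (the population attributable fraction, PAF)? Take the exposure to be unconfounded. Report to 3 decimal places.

p₁ = P(outcome | exposed) = 908/1904 = 0.47689
p₀ = P(outcome | unexposed) = 1191/3263 = 0.365
Overall risk P(Y=1) = π·p₁ + (1−π)·p₀ = 0.109×0.47689 + 0.891×0.365 = 0.3772.
Under exogeneity, PAF = [P(Y=1) − p₀] / P(Y=1).
PAF = (0.3772 − 0.365) / 0.3772 ≈ 0.0323

PAF ≈ 0.032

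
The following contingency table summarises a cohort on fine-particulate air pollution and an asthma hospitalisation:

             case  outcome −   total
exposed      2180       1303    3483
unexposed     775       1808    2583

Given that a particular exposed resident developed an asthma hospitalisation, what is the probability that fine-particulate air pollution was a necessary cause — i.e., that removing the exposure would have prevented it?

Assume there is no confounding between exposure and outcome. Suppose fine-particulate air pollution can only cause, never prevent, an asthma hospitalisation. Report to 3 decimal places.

PN ≈ 0.521

p₁ = P(outcome | exposed) = 2180/3483 = 0.6259
p₀ = P(outcome | unexposed) = 775/2583 = 0.30004
Under exogeneity and monotonicity, PN = (p₁ − p₀)/p₁.
PN = (0.6259 − 0.30004) / 0.6259 ≈ 0.5206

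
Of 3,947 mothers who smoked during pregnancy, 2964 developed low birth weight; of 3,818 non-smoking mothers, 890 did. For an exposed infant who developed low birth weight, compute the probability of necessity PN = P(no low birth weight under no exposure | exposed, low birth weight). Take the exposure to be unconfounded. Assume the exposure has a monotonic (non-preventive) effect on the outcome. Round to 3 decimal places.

p₁ = P(outcome | exposed) = 2964/3947 = 0.75095
p₀ = P(outcome | unexposed) = 890/3818 = 0.23311
Under exogeneity and monotonicity, PN = (p₁ − p₀) / p₁.
PN = (0.75095 − 0.23311) / 0.75095 = 0.51784 / 0.75095 ≈ 0.6896

PN ≈ 0.690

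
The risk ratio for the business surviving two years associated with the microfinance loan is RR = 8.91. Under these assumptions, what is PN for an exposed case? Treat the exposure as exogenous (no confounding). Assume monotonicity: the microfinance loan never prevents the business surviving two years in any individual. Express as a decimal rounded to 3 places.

PN ≈ 0.888

Under exogeneity and monotonicity, PN = (RR − 1) / RR = 1 − 1/RR.
PN = (8.91 − 1) / 8.91 = 7.91 / 8.91 ≈ 0.8878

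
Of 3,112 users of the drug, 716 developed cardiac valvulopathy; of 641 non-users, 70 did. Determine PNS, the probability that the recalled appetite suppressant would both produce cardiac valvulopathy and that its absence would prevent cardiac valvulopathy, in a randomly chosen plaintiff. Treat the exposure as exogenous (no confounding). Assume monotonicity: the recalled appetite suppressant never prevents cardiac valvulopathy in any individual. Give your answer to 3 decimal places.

p₁ = P(outcome | exposed) = 716/3112 = 0.23008
p₀ = P(outcome | unexposed) = 70/641 = 0.1092
Under exogeneity and monotonicity, PNS = p₁ − p₀.
PNS = 0.23008 − 0.1092 = 0.12087

PNS ≈ 0.121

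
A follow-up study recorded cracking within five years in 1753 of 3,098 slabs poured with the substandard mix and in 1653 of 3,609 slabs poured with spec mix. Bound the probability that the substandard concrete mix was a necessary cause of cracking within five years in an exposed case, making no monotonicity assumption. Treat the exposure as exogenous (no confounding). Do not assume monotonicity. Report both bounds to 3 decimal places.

0.191 ≤ PN ≤ 0.958

p₁ = P(outcome | exposed) = 1753/3098 = 0.56585
p₀ = P(outcome | unexposed) = 1653/3609 = 0.45802
Under exogeneity alone the bounds on PN are max{0,(p₁−p₀)/p₁} ≤ PN ≤ min{1,(1−p₀)/p₁}.
  lower = (p₁ − p₀)/p₁ = 0.10783 / 0.56585 ≈ 0.1906
  upper = min{1, (1 − p₀)/p₁} = 0.54198 / 0.56585 ≈ 0.9578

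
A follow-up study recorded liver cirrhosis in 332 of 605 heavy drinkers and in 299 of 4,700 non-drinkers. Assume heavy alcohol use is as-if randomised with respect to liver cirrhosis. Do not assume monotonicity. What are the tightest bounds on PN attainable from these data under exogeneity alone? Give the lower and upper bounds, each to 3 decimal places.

0.884 ≤ PN ≤ 1.000

p₁ = P(outcome | exposed) = 332/605 = 0.54876
p₀ = P(outcome | unexposed) = 299/4700 = 0.063617
Under exogeneity alone the bounds on PN are max{0,(p₁−p₀)/p₁} ≤ PN ≤ min{1,(1−p₀)/p₁}.
  lower = (p₁ − p₀)/p₁ = 0.48514 / 0.54876 ≈ 0.8841
  upper = min{1, (1 − p₀)/p₁} = 0.93638 / 0.54876 ≈ 1.7064 → capped at 1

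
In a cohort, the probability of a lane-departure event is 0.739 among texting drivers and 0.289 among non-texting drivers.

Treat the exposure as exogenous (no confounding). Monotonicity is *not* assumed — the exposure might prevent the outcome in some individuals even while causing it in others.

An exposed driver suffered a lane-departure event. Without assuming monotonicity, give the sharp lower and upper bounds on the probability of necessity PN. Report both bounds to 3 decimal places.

0.609 ≤ PN ≤ 0.962

Let p₁ = 0.739, p₀ = 0.289.
Under exogeneity alone the bounds on PN are max{0,(p₁−p₀)/p₁} ≤ PN ≤ min{1,(1−p₀)/p₁}.
  lower = (p₁ − p₀)/p₁ = 0.45 / 0.739 ≈ 0.6089
  upper = min{1, (1 − p₀)/p₁} = 0.711 / 0.739 ≈ 0.9621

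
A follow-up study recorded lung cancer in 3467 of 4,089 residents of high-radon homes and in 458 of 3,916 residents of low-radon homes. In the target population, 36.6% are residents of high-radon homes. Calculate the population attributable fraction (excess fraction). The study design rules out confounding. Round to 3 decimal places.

p₁ = P(outcome | exposed) = 3467/4089 = 0.84788
p₀ = P(outcome | unexposed) = 458/3916 = 0.11696
Overall risk P(Y=1) = π·p₁ + (1−π)·p₀ = 0.366×0.84788 + 0.634×0.11696 = 0.38448.
Under exogeneity, PAF = [P(Y=1) − p₀] / P(Y=1).
PAF = (0.38448 − 0.11696) / 0.38448 ≈ 0.6958

PAF ≈ 0.696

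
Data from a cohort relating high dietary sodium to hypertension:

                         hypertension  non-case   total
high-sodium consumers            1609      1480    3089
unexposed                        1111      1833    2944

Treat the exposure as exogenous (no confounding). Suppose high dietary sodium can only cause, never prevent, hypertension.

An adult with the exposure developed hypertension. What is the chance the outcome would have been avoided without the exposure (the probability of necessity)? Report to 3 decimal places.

p₁ = P(outcome | exposed) = 1609/3089 = 0.52088
p₀ = P(outcome | unexposed) = 1111/2944 = 0.37738
Under exogeneity and monotonicity, PN = (p₁ − p₀)/p₁.
PN = (0.52088 − 0.37738) / 0.52088 ≈ 0.2755

PN ≈ 0.276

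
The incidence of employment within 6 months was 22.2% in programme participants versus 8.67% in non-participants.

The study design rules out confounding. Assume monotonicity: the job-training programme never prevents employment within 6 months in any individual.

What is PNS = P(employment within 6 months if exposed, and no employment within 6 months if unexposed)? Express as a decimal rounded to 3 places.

p₁ = 0.222, p₀ = 0.0867.
Under exogeneity and monotonicity, PNS = p₁ − p₀.
PNS = 0.222 − 0.0867 = 0.1353

PNS ≈ 0.135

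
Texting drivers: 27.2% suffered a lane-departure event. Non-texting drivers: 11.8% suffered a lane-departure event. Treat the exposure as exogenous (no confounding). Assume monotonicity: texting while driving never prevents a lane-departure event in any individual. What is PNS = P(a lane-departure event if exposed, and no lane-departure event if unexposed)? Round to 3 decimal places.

p₁ = 0.272, p₀ = 0.118.
Under exogeneity and monotonicity, PNS = p₁ − p₀.
PNS = 0.272 − 0.118 = 0.154

PNS ≈ 0.154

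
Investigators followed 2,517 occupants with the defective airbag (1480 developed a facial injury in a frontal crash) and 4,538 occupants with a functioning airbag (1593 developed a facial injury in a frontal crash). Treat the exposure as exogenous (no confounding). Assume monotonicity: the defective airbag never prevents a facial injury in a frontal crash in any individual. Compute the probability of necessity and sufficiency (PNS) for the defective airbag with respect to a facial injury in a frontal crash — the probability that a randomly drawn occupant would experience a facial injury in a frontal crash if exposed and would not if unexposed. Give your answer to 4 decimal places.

p₁ = P(outcome | exposed) = 1480/2517 = 0.588
p₀ = P(outcome | unexposed) = 1593/4538 = 0.35104
Under exogeneity and monotonicity, PNS = p₁ − p₀.
PNS = 0.588 − 0.35104 = 0.23697

PNS ≈ 0.2370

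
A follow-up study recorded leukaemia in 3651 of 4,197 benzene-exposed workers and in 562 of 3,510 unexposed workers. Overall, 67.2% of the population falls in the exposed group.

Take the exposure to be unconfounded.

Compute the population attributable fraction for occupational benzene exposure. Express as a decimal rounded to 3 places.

PAF ≈ 0.749

p₁ = P(outcome | exposed) = 3651/4197 = 0.86991
p₀ = P(outcome | unexposed) = 562/3510 = 0.16011
Overall risk P(Y=1) = π·p₁ + (1−π)·p₀ = 0.672×0.86991 + 0.328×0.16011 = 0.63709.
Under exogeneity, PAF = [P(Y=1) − p₀] / P(Y=1).
PAF = (0.63709 − 0.16011) / 0.63709 ≈ 0.7487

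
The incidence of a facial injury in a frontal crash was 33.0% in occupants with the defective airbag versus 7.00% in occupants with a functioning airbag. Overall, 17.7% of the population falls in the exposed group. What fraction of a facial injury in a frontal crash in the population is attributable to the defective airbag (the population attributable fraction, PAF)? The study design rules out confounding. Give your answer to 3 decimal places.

p₁ = 0.33, p₀ = 0.07.
Overall risk P(Y=1) = π·p₁ + (1−π)·p₀ = 0.177×0.33 + 0.823×0.07 = 0.11602.
Under exogeneity, PAF = [P(Y=1) − p₀] / P(Y=1).
PAF = (0.11602 − 0.07) / 0.11602 ≈ 0.3967

PAF ≈ 0.397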